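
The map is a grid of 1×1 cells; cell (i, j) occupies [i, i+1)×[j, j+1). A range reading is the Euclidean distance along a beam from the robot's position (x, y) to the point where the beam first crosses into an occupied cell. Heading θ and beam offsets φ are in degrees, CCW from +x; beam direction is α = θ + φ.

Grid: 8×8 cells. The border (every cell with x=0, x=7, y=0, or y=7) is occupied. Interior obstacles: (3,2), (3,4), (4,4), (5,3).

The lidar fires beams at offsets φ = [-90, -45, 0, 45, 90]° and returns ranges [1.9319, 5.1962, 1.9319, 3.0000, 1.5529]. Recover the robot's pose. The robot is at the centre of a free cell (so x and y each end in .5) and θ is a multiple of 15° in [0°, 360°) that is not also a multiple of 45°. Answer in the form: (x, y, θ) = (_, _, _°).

The pose lattice has 32·16 = 512 candidates. Test each by forward raycasting.
  (2.5, 3.5, 330°): beam 1 = 2.8868 ≠ 1.9319 ✗
  (4.5, 5.5, 120°): beam 1 = 2.8868 ≠ 1.9319 ✗
  (2.5, 1.5, 60°): beam 1 = 1.0000 ≠ 1.9319 ✗
  (4.5, 1.5, 30°): beam 1 = 0.5774 ≠ 1.9319 ✗
  …
  (5.5, 6.5, 255°): r_1=1.9319, r_2=5.1962, r_3=1.9319, r_4=3.0000, r_5=1.5529 — all match ✓
Unique over the lattice → pose = (5.5, 6.5, 255°).

(x, y, θ) = (5.5, 6.5, 255°)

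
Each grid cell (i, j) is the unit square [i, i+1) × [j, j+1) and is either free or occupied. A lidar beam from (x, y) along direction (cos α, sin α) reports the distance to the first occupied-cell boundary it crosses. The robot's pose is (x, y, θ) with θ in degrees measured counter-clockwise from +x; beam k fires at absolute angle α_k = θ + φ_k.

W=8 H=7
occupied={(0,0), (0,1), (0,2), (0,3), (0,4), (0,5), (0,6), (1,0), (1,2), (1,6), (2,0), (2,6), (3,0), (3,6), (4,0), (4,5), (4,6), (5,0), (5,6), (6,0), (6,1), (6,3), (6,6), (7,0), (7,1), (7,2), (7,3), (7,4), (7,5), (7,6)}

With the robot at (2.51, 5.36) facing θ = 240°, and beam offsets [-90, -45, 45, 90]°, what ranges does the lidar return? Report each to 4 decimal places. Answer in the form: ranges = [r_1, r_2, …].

ranges = [1.2800, 1.5633, 4.5138, 4.0299]

beam 1: φ=-90°, α=150°
  direction (-0.8660, 0.5000); cell (2,5); t to first gridline: x 0.5889, y 1.2800 (then +1.1547 / +2.0000)
    (1,5) via x @ 0.5889
    (1,6) via y @ 1.2800  # hit
  → r_1 = 1.2800
beam 2: φ=-45°, α=195°
  direction (-0.9659, -0.2588); cell (2,5); t to first gridline: x 0.5280, y 1.3909 (then +1.0353 / +3.8637)
    (1,5) via x @ 0.5280
    (1,4) via y @ 1.3909
    (0,4) via x @ 1.5633  # hit
  → r_2 = 1.5633
beam 3: φ=45°, α=285°
  direction (0.2588, -0.9659); cell (2,5); t to first gridline: x 1.8932, y 0.3727 (then +3.8637 / +1.0353)
    (2,4) via y @ 0.3727
    (2,3) via y @ 1.4080
    (3,3) via x @ 1.8932
    (3,2) via y @ 2.4433
    (3,1) via y @ 3.4785
    (3,0) via y @ 4.5138  # hit
  → r_3 = 4.5138
beam 4: φ=90°, α=330°
  direction (0.8660, -0.5000); cell (2,5); t to first gridline: x 0.5658, y 0.7200 (then +1.1547 / +2.0000)
    (3,5) via x @ 0.5658
    (3,4) via y @ 0.7200
    (4,4) via x @ 1.7205
    (4,3) via y @ 2.7200
    (5,3) via x @ 2.8752
    (6,3) via x @ 4.0299  # hit
  → r_4 = 4.0299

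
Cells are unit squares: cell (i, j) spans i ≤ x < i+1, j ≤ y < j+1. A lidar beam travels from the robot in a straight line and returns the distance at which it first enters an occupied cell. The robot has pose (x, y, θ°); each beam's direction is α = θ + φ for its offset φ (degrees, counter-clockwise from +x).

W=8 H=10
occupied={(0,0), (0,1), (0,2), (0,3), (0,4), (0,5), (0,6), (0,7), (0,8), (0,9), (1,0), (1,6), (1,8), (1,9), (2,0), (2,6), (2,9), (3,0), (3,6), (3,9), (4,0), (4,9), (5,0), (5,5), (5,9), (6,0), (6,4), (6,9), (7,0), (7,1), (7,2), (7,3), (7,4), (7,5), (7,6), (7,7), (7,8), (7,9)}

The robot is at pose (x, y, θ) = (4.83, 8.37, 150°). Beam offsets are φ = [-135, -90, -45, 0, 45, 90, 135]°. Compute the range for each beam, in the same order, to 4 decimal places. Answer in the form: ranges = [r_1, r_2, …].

ranges = [2.2465, 0.7275, 0.6522, 1.2600, 3.9651, 1.6600, 2.4536]

beam 1: φ=-135°, α=15°
  cosα=0.9659 sinα=0.2588 | (4,8) | tMaxX 0.1760 tMaxY 2.4341 | tΔX 1.0353 tΔY 3.8637
    t=0.1760 [x] (5,8)
    t=1.2113 [x] (6,8)
    t=2.2465 [x] (7,8) — stop
  → r_1 = 2.2465
beam 2: φ=-90°, α=60°
  cosα=0.5000 sinα=0.8660 | (4,8) | tMaxX 0.3400 tMaxY 0.7275 | tΔX 2.0000 tΔY 1.1547
    t=0.3400 [x] (5,8)
    t=0.7275 [y] (5,9) — stop
  → r_2 = 0.7275
beam 3: φ=-45°, α=105°
  cosα=-0.2588 sinα=0.9659 | (4,8) | tMaxX 3.2069 tMaxY 0.6522 | tΔX 3.8637 tΔY 1.0353
    t=0.6522 [y] (4,9) — stop
  → r_3 = 0.6522
beam 4: φ=0°, α=150°
  cosα=-0.8660 sinα=0.5000 | (4,8) | tMaxX 0.9584 tMaxY 1.2600 | tΔX 1.1547 tΔY 2.0000
    t=0.9584 [x] (3,8)
    t=1.2600 [y] (3,9) — stop
  → r_4 = 1.2600
beam 5: φ=45°, α=195°
  cosα=-0.9659 sinα=-0.2588 | (4,8) | tMaxX 0.8593 tMaxY 1.4296 | tΔX 1.0353 tΔY 3.8637
    t=0.8593 [x] (3,8)
    t=1.4296 [y] (3,7)
    t=1.8946 [x] (2,7)
    t=2.9298 [x] (1,7)
    t=3.9651 [x] (0,7) — stop
  → r_5 = 3.9651
beam 6: φ=90°, α=240°
  cosα=-0.5000 sinα=-0.8660 | (4,8) | tMaxX 1.6600 tMaxY 0.4272 | tΔX 2.0000 tΔY 1.1547
    t=0.4272 [y] (4,7)
    t=1.5819 [y] (4,6)
    t=1.6600 [x] (3,6) — stop
  → r_6 = 1.6600
beam 7: φ=135°, α=285°
  cosα=0.2588 sinα=-0.9659 | (4,8) | tMaxX 0.6568 tMaxY 0.3831 | tΔX 3.8637 tΔY 1.0353
    t=0.3831 [y] (4,7)
    t=0.6568 [x] (5,7)
    t=1.4183 [y] (5,6)
    t=2.4536 [y] (5,5) — stop
  → r_7 = 2.4536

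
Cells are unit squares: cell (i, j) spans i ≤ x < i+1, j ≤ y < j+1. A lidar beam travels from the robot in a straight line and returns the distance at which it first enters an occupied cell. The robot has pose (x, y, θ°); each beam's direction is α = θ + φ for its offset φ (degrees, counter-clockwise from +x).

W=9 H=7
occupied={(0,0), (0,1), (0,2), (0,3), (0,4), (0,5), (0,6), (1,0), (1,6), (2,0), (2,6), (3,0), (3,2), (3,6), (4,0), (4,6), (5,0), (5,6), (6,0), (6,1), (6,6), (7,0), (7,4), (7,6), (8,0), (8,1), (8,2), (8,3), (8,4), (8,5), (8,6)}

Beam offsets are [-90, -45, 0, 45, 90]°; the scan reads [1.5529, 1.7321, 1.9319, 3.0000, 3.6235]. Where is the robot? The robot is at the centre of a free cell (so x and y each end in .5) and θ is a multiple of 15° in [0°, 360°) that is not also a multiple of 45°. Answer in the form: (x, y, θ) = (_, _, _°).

Enumerate (i+0.5, j+0.5, θ) over the 32 free cells and 16 admissible headings. For each, cast all 5 beams and compare to the given ranges.
  (5.5, 1.5, 210°): beam 1 = 5.1962 ≠ 1.5529 ✗
  (5.5, 3.5, 75°): beam 1 = 2.5882 ≠ 1.5529 ✗
  (4.5, 5.5, 285°): beam 1 = 3.6235 ≠ 1.5529 ✗
  …
  (4.5, 2.5, 345°): r_1=1.5529, r_2=1.7321, r_3=1.9319, r_4=3.0000, r_5=3.6235 — all match ✓
Unique over the lattice → pose = (4.5, 2.5, 345°).

(x, y, θ) = (4.5, 2.5, 345°)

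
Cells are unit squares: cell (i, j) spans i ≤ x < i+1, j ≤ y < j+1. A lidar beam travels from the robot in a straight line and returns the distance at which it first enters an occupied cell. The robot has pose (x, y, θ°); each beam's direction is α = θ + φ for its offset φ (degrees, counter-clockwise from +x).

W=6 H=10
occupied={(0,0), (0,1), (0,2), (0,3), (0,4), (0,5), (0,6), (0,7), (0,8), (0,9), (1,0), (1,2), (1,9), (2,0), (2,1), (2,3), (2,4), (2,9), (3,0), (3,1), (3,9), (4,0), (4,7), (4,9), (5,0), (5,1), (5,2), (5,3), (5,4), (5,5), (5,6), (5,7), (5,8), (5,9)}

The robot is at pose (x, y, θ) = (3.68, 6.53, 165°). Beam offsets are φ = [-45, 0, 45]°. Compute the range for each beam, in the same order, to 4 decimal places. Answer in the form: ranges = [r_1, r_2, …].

beam 1: φ=-45°, α=120°
  d=(-0.5000,0.8660)  start (3,6)  tX=1.3600 tY=0.5427  stride 1/|dx|=2.0000 1/|dy|=1.1547
    cross y-line → (3,7), t=0.5427
    cross x-line → (2,7), t=1.3600
    cross y-line → (2,8), t=1.6974
    cross y-line → (2,9), t=2.8521 (wall)
  → r_1 = 2.8521
beam 2: φ=0°, α=165°
  d=(-0.9659,0.2588)  start (3,6)  tX=0.7040 tY=1.8159  stride 1/|dx|=1.0353 1/|dy|=3.8637
    cross x-line → (2,6), t=0.7040
    cross x-line → (1,6), t=1.7393
    cross y-line → (1,7), t=1.8159
    cross x-line → (0,7), t=2.7745 (wall)
  → r_2 = 2.7745
beam 3: φ=45°, α=210°
  d=(-0.8660,-0.5000)  start (3,6)  tX=0.7852 tY=1.0600  stride 1/|dx|=1.1547 1/|dy|=2.0000
    cross x-line → (2,6), t=0.7852
    cross y-line → (2,5), t=1.0600
    cross x-line → (1,5), t=1.9399
    cross y-line → (1,4), t=3.0600
    cross x-line → (0,4), t=3.0946 (wall)
  → r_3 = 3.0946

ranges = [2.8521, 2.7745, 3.0946]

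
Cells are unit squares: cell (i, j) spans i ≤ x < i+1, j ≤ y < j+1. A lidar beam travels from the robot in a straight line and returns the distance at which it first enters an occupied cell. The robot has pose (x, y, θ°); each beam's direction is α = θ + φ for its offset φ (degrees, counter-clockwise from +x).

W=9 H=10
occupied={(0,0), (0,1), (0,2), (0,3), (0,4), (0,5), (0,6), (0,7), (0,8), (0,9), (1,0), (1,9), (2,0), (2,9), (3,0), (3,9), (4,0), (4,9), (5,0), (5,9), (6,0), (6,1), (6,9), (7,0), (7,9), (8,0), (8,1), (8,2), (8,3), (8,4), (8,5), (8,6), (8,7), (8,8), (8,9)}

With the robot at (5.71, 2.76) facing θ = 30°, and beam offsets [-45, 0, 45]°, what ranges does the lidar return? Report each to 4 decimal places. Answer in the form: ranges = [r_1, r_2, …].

ranges = [2.3708, 2.6443, 6.4601]

beam 1: φ=-45°, α=345°
  dir = (cos 345°, sin 345°) = (0.9659, -0.2588); from cell (5,2)
  next x-line at t=0.3002, next y-line at t=2.9364; Δt_x=1.0353, Δt_y=3.8637
    x: enter (6,2) at t=0.3002
    x: enter (7,2) at t=1.3355
    x: enter (8,2) at t=2.3708 ← occupied
  → r_1 = 2.3708
beam 2: φ=0°, α=30°
  dir = (cos 30°, sin 30°) = (0.8660, 0.5000); from cell (5,2)
  next x-line at t=0.3349, next y-line at t=0.4800; Δt_x=1.1547, Δt_y=2.0000
    x: enter (6,2) at t=0.3349
    y: enter (6,3) at t=0.4800
    x: enter (7,3) at t=1.4896
    y: enter (7,4) at t=2.4800
    x: enter (8,4) at t=2.6443 ← occupied
  → r_2 = 2.6443
beam 3: φ=45°, α=75°
  dir = (cos 75°, sin 75°) = (0.2588, 0.9659); from cell (5,2)
  next x-line at t=1.1205, next y-line at t=0.2485; Δt_x=3.8637, Δt_y=1.0353
    y: enter (5,3) at t=0.2485
    x: enter (6,3) at t=1.1205
    y: enter (6,4) at t=1.2837
    y: enter (6,5) at t=2.3190
    y: enter (6,6) at t=3.3543
    y: enter (6,7) at t=4.3896
    x: enter (7,7) at t=4.9842
    y: enter (7,8) at t=5.4248
    y: enter (7,9) at t=6.4601 ← occupied
  → r_3 = 6.4601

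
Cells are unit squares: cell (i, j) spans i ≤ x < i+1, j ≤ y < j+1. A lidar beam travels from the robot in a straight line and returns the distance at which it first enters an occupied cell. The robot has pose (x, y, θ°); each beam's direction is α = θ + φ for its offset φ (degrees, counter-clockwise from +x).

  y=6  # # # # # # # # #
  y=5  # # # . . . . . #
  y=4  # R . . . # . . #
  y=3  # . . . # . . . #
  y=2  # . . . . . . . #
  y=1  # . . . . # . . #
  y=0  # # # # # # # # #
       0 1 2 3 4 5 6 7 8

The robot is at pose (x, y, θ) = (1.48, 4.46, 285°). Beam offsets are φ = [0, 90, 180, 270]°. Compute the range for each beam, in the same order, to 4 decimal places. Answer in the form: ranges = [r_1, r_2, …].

ranges = [3.5821, 5.9501, 0.5590, 0.4969]

beam 1: φ=0°, α=285°
  direction (0.2588, -0.9659); cell (1,4); t to first gridline: x 2.0091, y 0.4762 (then +3.8637 / +1.0353)
    (1,3) via y @ 0.4762
    (1,2) via y @ 1.5115
    (2,2) via x @ 2.0091
    (2,1) via y @ 2.5468
    (2,0) via y @ 3.5821  # hit
  → r_1 = 3.5821
beam 2: φ=90°, α=15°
  direction (0.9659, 0.2588); cell (1,4); t to first gridline: x 0.5383, y 2.0864 (then +1.0353 / +3.8637)
    (2,4) via x @ 0.5383
    (3,4) via x @ 1.5736
    (3,5) via y @ 2.0864
    (4,5) via x @ 2.6089
    (5,5) via x @ 3.6442
    (6,5) via x @ 4.6794
    (7,5) via x @ 5.7147
    (7,6) via y @ 5.9501  # hit
  → r_2 = 5.9501
beam 3: φ=180°, α=105°
  direction (-0.2588, 0.9659); cell (1,4); t to first gridline: x 1.8546, y 0.5590 (then +3.8637 / +1.0353)
    (1,5) via y @ 0.5590  # hit
  → r_3 = 0.5590
beam 4: φ=270°, α=195°
  direction (-0.9659, -0.2588); cell (1,4); t to first gridline: x 0.4969, y 1.7773 (then +1.0353 / +3.8637)
    (0,4) via x @ 0.4969  # hit
  → r_4 = 0.4969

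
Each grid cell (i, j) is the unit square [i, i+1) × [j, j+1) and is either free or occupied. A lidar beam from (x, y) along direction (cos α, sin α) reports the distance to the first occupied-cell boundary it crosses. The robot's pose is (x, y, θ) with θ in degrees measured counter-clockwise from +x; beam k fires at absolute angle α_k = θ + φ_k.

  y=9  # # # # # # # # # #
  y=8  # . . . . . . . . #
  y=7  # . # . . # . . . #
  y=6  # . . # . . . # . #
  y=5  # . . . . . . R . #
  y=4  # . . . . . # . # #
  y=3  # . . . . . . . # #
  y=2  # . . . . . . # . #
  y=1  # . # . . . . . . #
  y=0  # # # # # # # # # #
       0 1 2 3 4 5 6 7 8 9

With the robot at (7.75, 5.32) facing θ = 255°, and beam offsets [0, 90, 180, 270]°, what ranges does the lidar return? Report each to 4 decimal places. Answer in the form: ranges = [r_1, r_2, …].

ranges = [2.4018, 1.2364, 0.7040, 3.8823]

beam 1: φ=0°, α=255°
  cosα=-0.2588 sinα=-0.9659 | (7,5) | tMaxX 2.8978 tMaxY 0.3313 | tΔX 3.8637 tΔY 1.0353
    t=0.3313 [y] (7,4)
    t=1.3666 [y] (7,3)
    t=2.4018 [y] (7,2) — stop
  → r_1 = 2.4018
beam 2: φ=90°, α=345°
  cosα=0.9659 sinα=-0.2588 | (7,5) | tMaxX 0.2588 tMaxY 1.2364 | tΔX 1.0353 tΔY 3.8637
    t=0.2588 [x] (8,5)
    t=1.2364 [y] (8,4) — stop
  → r_2 = 1.2364
beam 3: φ=180°, α=75°
  cosα=0.2588 sinα=0.9659 | (7,5) | tMaxX 0.9659 tMaxY 0.7040 | tΔX 3.8637 tΔY 1.0353
    t=0.7040 [y] (7,6) — stop
  → r_3 = 0.7040
beam 4: φ=270°, α=165°
  cosα=-0.9659 sinα=0.2588 | (7,5) | tMaxX 0.7765 tMaxY 2.6273 | tΔX 1.0353 tΔY 3.8637
    t=0.7765 [x] (6,5)
    t=1.8117 [x] (5,5)
    t=2.6273 [y] (5,6)
    t=2.8470 [x] (4,6)
    t=3.8823 [x] (3,6) — stop
  → r_4 = 3.8823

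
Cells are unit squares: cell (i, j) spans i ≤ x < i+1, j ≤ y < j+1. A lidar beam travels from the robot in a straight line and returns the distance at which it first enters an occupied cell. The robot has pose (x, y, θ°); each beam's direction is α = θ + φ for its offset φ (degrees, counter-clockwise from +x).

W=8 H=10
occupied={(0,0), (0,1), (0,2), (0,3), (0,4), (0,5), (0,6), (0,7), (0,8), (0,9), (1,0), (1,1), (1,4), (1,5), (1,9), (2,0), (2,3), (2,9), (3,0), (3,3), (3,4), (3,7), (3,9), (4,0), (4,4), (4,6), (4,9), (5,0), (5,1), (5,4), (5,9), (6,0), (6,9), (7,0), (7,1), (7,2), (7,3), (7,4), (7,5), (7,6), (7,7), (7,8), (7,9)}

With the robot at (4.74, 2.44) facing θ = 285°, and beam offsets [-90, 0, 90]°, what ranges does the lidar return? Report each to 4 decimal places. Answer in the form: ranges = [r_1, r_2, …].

ranges = [2.8367, 1.0046, 2.3397]

beam 1: φ=-90°, α=195°
  dir = (cos 195°, sin 195°) = (-0.9659, -0.2588); from cell (4,2)
  next x-line at t=0.7661, next y-line at t=1.7000; Δt_x=1.0353, Δt_y=3.8637
    x: enter (3,2) at t=0.7661
    y: enter (3,1) at t=1.7000
    x: enter (2,1) at t=1.8014
    x: enter (1,1) at t=2.8367 ← occupied
  → r_1 = 2.8367
beam 2: φ=0°, α=285°
  dir = (cos 285°, sin 285°) = (0.2588, -0.9659); from cell (4,2)
  next x-line at t=1.0046, next y-line at t=0.4555; Δt_x=3.8637, Δt_y=1.0353
    y: enter (4,1) at t=0.4555
    x: enter (5,1) at t=1.0046 ← occupied
  → r_2 = 1.0046
beam 3: φ=90°, α=15°
  dir = (cos 15°, sin 15°) = (0.9659, 0.2588); from cell (4,2)
  next x-line at t=0.2692, next y-line at t=2.1637; Δt_x=1.0353, Δt_y=3.8637
    x: enter (5,2) at t=0.2692
    x: enter (6,2) at t=1.3044
    y: enter (6,3) at t=2.1637
    x: enter (7,3) at t=2.3397 ← occupied
  → r_3 = 2.3397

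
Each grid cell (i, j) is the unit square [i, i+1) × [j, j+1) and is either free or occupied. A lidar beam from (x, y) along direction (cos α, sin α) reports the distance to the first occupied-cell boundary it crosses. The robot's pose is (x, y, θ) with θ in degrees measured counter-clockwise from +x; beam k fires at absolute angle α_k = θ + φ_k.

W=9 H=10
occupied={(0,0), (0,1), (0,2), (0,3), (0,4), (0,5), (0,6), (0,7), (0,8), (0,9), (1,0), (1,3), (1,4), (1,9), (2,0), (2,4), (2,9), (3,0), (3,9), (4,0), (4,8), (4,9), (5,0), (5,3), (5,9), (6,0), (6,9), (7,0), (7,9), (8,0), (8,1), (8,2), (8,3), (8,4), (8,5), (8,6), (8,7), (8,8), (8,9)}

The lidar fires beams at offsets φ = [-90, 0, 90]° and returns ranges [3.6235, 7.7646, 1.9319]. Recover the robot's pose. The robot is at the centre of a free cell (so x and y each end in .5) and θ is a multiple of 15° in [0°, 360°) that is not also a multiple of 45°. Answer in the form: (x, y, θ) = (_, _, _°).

(x, y, θ) = (4.5, 1.5, 105°)

Enumerate (i+0.5, j+0.5, θ) over the 51 free cells and 16 admissible headings. For each, cast all 3 beams and compare to the given ranges.
  (1.5, 8.5, 30°): beam 1 = 8.6603 ≠ 3.6235 ✗
  (7.5, 6.5, 15°): beam 1 = 1.9319 ≠ 3.6235 ✗
  (6.5, 5.5, 60°): beam 1 = 1.7321 ≠ 3.6235 ✗
  …
  (4.5, 1.5, 105°): r_1=3.6235, r_2=7.7646, r_3=1.9319 — all match ✓
Only this pose fits every beam.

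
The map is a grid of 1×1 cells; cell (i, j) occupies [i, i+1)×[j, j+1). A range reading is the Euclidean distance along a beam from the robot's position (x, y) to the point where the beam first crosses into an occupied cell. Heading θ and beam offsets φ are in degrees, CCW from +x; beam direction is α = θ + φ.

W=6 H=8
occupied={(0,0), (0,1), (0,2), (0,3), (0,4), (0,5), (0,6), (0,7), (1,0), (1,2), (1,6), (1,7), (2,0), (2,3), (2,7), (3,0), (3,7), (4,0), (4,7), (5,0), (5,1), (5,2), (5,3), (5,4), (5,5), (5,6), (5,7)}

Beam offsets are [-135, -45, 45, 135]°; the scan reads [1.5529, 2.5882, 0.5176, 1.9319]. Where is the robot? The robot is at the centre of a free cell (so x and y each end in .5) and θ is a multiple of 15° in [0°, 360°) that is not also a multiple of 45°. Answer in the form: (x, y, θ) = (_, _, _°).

Candidates: 21 free-cell centres × 16 headings = 336 poses. Raycast each; keep the one whose scan matches to 4 dp.
  (1.5, 3.5, 240°): beam 1 = 1.9319 ≠ 1.5529 ✗
  (4.5, 6.5, 105°): beam 1 = 0.5774 ≠ 1.5529 ✗
  (1.5, 1.5, 195°): beam 1 = 0.5774 ≠ 1.5529 ✗
  (3.5, 4.5, 30°): beam 1 = 3.6235 ≠ 1.5529 ✗
  …
  (4.5, 3.5, 300°): r_1=1.5529, r_2=2.5882, r_3=0.5176, r_4=1.9319 — all match ✓
No second candidate reproduces the full scan.

(x, y, θ) = (4.5, 3.5, 300°)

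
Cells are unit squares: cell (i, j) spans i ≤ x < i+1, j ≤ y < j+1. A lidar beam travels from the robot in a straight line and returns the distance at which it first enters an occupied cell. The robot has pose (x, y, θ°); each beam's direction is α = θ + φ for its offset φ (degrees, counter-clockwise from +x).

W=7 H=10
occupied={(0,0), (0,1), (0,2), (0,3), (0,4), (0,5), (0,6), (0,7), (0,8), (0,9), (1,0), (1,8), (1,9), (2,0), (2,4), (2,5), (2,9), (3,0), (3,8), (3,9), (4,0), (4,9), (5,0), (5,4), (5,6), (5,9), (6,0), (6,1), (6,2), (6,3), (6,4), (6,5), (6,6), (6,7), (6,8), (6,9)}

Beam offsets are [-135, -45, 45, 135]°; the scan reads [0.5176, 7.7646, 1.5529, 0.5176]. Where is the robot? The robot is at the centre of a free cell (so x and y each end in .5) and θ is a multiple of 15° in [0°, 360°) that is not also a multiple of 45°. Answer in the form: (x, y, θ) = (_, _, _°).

The pose lattice has 34·16 = 544 candidates. Test each by forward raycasting.
  (1.5, 7.5, 195°): beam 1 = 0.5774 ≠ 0.5176 ✗
  (3.5, 6.5, 30°): beam 1 = 1.9319 ≠ 0.5176 ✗
  (5.5, 3.5, 60°): beam 1 = 1.9319 ≠ 0.5176 ✗
  (3.5, 3.5, 240°): beam 1 = 1.9319 ≠ 0.5176 ✗
  …
  (4.5, 8.5, 300°): r_1=0.5176, r_2=7.7646, r_3=1.5529, r_4=0.5176 — all match ✓
No second candidate reproduces the full scan.

(x, y, θ) = (4.5, 8.5, 300°)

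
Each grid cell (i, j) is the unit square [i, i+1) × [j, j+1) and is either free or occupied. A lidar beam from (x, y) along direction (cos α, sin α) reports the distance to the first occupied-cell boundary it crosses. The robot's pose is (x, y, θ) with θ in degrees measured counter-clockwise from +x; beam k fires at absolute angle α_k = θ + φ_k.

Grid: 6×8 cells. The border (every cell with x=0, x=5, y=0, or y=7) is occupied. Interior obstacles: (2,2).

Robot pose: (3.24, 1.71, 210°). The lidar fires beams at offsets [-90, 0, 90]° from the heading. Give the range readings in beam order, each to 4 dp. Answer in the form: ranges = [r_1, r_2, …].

ranges = [0.4800, 1.4200, 0.8198]

beam 1: φ=-90°, α=120°
  d=(-0.5000,0.8660)  start (3,1)  tX=0.4800 tY=0.3349  stride 1/|dx|=2.0000 1/|dy|=1.1547
    cross y-line → (3,2), t=0.3349
    cross x-line → (2,2), t=0.4800 (wall)
  → r_1 = 0.4800
beam 2: φ=0°, α=210°
  d=(-0.8660,-0.5000)  start (3,1)  tX=0.2771 tY=1.4200  stride 1/|dx|=1.1547 1/|dy|=2.0000
    cross x-line → (2,1), t=0.2771
    cross y-line → (2,0), t=1.4200 (wall)
  → r_2 = 1.4200
beam 3: φ=90°, α=300°
  d=(0.5000,-0.8660)  start (3,1)  tX=1.5200 tY=0.8198  stride 1/|dx|=2.0000 1/|dy|=1.1547
    cross y-line → (3,0), t=0.8198 (wall)
  → r_3 = 0.8198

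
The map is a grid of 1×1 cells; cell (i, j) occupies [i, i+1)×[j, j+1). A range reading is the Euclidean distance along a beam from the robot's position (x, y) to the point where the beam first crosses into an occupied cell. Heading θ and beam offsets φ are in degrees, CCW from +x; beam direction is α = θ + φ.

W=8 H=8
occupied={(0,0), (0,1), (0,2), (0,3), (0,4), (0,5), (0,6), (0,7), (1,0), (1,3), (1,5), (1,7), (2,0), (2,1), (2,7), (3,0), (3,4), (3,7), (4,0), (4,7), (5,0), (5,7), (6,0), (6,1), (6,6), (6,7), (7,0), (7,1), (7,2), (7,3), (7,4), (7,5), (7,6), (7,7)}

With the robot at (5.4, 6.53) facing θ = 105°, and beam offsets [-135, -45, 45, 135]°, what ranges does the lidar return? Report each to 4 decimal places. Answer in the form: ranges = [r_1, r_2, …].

ranges = [0.6928, 0.5427, 0.9400, 2.8000]

beam 1: φ=-135°, α=330°
  direction (0.8660, -0.5000); cell (5,6); t to first gridline: x 0.6928, y 1.0600 (then +1.1547 / +2.0000)
    (6,6) via x @ 0.6928  # hit
  → r_1 = 0.6928
beam 2: φ=-45°, α=60°
  direction (0.5000, 0.8660); cell (5,6); t to first gridline: x 1.2000, y 0.5427 (then +2.0000 / +1.1547)
    (5,7) via y @ 0.5427  # hit
  → r_2 = 0.5427
beam 3: φ=45°, α=150°
  direction (-0.8660, 0.5000); cell (5,6); t to first gridline: x 0.4619, y 0.9400 (then +1.1547 / +2.0000)
    (4,6) via x @ 0.4619
    (4,7) via y @ 0.9400  # hit
  → r_3 = 0.9400
beam 4: φ=135°, α=240°
  direction (-0.5000, -0.8660); cell (5,6); t to first gridline: x 0.8000, y 0.6120 (then +2.0000 / +1.1547)
    (5,5) via y @ 0.6120
    (4,5) via x @ 0.8000
    (4,4) via y @ 1.7667
    (3,4) via x @ 2.8000  # hit
  → r_4 = 2.8000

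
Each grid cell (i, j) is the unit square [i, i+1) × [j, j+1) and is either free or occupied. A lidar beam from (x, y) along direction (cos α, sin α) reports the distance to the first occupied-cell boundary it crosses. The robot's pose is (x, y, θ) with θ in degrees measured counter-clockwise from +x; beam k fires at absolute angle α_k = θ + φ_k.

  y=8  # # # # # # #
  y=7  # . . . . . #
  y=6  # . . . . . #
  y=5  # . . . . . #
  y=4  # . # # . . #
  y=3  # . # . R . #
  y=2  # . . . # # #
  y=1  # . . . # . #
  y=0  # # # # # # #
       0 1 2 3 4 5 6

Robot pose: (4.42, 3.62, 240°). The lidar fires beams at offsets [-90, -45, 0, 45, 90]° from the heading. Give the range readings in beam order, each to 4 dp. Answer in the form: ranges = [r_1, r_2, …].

ranges = [0.7600, 1.4701, 0.7159, 0.6419, 1.2400]

beam 1: φ=-90°, α=150°
  direction (-0.8660, 0.5000); cell (4,3); t to first gridline: x 0.4850, y 0.7600 (then +1.1547 / +2.0000)
    (3,3) via x @ 0.4850
    (3,4) via y @ 0.7600  # hit
  → r_1 = 0.7600
beam 2: φ=-45°, α=195°
  direction (-0.9659, -0.2588); cell (4,3); t to first gridline: x 0.4348, y 2.3955 (then +1.0353 / +3.8637)
    (3,3) via x @ 0.4348
    (2,3) via x @ 1.4701  # hit
  → r_2 = 1.4701
beam 3: φ=0°, α=240°
  direction (-0.5000, -0.8660); cell (4,3); t to first gridline: x 0.8400, y 0.7159 (then +2.0000 / +1.1547)
    (4,2) via y @ 0.7159  # hit
  → r_3 = 0.7159
beam 4: φ=45°, α=285°
  direction (0.2588, -0.9659); cell (4,3); t to first gridline: x 2.2409, y 0.6419 (then +3.8637 / +1.0353)
    (4,2) via y @ 0.6419  # hit
  → r_4 = 0.6419
beam 5: φ=90°, α=330°
  direction (0.8660, -0.5000); cell (4,3); t to first gridline: x 0.6697, y 1.2400 (then +1.1547 / +2.0000)
    (5,3) via x @ 0.6697
    (5,2) via y @ 1.2400  # hit
  → r_5 = 1.2400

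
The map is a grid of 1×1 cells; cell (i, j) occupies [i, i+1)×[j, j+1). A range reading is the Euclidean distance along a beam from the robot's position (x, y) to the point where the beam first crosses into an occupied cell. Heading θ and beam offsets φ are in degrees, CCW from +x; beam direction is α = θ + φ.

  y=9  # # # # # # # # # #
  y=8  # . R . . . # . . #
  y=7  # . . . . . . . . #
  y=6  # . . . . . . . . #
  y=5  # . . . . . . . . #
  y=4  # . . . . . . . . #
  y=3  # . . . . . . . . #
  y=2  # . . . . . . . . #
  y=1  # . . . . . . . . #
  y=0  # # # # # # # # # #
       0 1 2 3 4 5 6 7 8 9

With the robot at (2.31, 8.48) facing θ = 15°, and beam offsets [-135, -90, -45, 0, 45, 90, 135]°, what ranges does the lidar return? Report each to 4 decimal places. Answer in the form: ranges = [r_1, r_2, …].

beam 1: φ=-135°, α=240°
  cosα=-0.5000 sinα=-0.8660 | (2,8) | tMaxX 0.6200 tMaxY 0.5543 | tΔX 2.0000 tΔY 1.1547
    t=0.5543 [y] (2,7)
    t=0.6200 [x] (1,7)
    t=1.7090 [y] (1,6)
    t=2.6200 [x] (0,6) — stop
  → r_1 = 2.6200
beam 2: φ=-90°, α=285°
  cosα=0.2588 sinα=-0.9659 | (2,8) | tMaxX 2.6660 tMaxY 0.4969 | tΔX 3.8637 tΔY 1.0353
    t=0.4969 [y] (2,7)
    t=1.5322 [y] (2,6)
    t=2.5675 [y] (2,5)
    t=2.6660 [x] (3,5)
    t=3.6028 [y] (3,4)
    t=4.6380 [y] (3,3)
    t=5.6733 [y] (3,2)
    t=6.5297 [x] (4,2)
    t=6.7086 [y] (4,1)
    t=7.7439 [y] (4,0) — stop
  → r_2 = 7.7439
beam 3: φ=-45°, α=330°
  cosα=0.8660 sinα=-0.5000 | (2,8) | tMaxX 0.7967 tMaxY 0.9600 | tΔX 1.1547 tΔY 2.0000
    t=0.7967 [x] (3,8)
    t=0.9600 [y] (3,7)
    t=1.9514 [x] (4,7)
    t=2.9600 [y] (4,6)
    t=3.1061 [x] (5,6)
    t=4.2608 [x] (6,6)
    t=4.9600 [y] (6,5)
    t=5.4155 [x] (7,5)
    t=6.5702 [x] (8,5)
    t=6.9600 [y] (8,4)
    t=7.7249 [x] (9,4) — stop
  → r_3 = 7.7249
beam 4: φ=0°, α=15°
  cosα=0.9659 sinα=0.2588 | (2,8) | tMaxX 0.7143 tMaxY 2.0091 | tΔX 1.0353 tΔY 3.8637
    t=0.7143 [x] (3,8)
    t=1.7496 [x] (4,8)
    t=2.0091 [y] (4,9) — stop
  → r_4 = 2.0091
beam 5: φ=45°, α=60°
  cosα=0.5000 sinα=0.8660 | (2,8) | tMaxX 1.3800 tMaxY 0.6004 | tΔX 2.0000 tΔY 1.1547
    t=0.6004 [y] (2,9) — stop
  → r_5 = 0.6004
beam 6: φ=90°, α=105°
  cosα=-0.2588 sinα=0.9659 | (2,8) | tMaxX 1.1977 tMaxY 0.5383 | tΔX 3.8637 tΔY 1.0353
    t=0.5383 [y] (2,9) — stop
  → r_6 = 0.5383
beam 7: φ=135°, α=150°
  cosα=-0.8660 sinα=0.5000 | (2,8) | tMaxX 0.3580 tMaxY 1.0400 | tΔX 1.1547 tΔY 2.0000
    t=0.3580 [x] (1,8)
    t=1.0400 [y] (1,9) — stop
  → r_7 = 1.0400

ranges = [2.6200, 7.7439, 7.7249, 2.0091, 0.6004, 0.5383, 1.0400]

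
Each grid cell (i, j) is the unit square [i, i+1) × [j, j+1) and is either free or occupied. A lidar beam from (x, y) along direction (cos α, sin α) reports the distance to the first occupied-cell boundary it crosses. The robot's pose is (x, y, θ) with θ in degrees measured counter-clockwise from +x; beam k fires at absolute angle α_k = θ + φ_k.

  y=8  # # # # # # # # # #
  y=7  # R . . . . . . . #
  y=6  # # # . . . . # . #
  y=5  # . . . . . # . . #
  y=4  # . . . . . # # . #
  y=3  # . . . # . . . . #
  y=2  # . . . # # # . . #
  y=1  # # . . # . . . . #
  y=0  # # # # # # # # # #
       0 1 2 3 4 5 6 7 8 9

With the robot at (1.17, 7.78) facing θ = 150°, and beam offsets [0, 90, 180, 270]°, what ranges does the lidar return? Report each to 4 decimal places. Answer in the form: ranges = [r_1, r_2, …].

beam 1: φ=0°, α=150°
  cosα=-0.8660 sinα=0.5000 | (1,7) | tMaxX 0.1963 tMaxY 0.4400 | tΔX 1.1547 tΔY 2.0000
    t=0.1963 [x] (0,7) — stop
  → r_1 = 0.1963
beam 2: φ=90°, α=240°
  cosα=-0.5000 sinα=-0.8660 | (1,7) | tMaxX 0.3400 tMaxY 0.9007 | tΔX 2.0000 tΔY 1.1547
    t=0.3400 [x] (0,7) — stop
  → r_2 = 0.3400
beam 3: φ=180°, α=330°
  cosα=0.8660 sinα=-0.5000 | (1,7) | tMaxX 0.9584 tMaxY 1.5600 | tΔX 1.1547 tΔY 2.0000
    t=0.9584 [x] (2,7)
    t=1.5600 [y] (2,6) — stop
  → r_3 = 1.5600
beam 4: φ=270°, α=60°
  cosα=0.5000 sinα=0.8660 | (1,7) | tMaxX 1.6600 tMaxY 0.2540 | tΔX 2.0000 tΔY 1.1547
    t=0.2540 [y] (1,8) — stop
  → r_4 = 0.2540

ranges = [0.1963, 0.3400, 1.5600, 0.2540]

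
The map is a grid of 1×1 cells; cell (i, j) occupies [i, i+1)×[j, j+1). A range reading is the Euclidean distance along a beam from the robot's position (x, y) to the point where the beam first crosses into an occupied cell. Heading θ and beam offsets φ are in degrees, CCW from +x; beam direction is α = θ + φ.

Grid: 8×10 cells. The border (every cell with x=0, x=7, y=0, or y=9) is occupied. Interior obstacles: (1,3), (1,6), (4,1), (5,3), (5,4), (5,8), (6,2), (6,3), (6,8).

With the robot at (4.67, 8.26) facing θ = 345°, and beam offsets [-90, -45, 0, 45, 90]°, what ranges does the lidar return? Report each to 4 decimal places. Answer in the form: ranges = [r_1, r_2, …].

beam 1: φ=-90°, α=255°
  d=(-0.2588,-0.9659)  start (4,8)  tX=2.5887 tY=0.2692  stride 1/|dx|=3.8637 1/|dy|=1.0353
    cross y-line → (4,7), t=0.2692
    cross y-line → (4,6), t=1.3044
    cross y-line → (4,5), t=2.3397
    cross x-line → (3,5), t=2.5887
    cross y-line → (3,4), t=3.3750
    cross y-line → (3,3), t=4.4103
    cross y-line → (3,2), t=5.4456
    cross x-line → (2,2), t=6.4524
    cross y-line → (2,1), t=6.4808
    cross y-line → (2,0), t=7.5161 (wall)
  → r_1 = 7.5161
beam 2: φ=-45°, α=300°
  d=(0.5000,-0.8660)  start (4,8)  tX=0.6600 tY=0.3002  stride 1/|dx|=2.0000 1/|dy|=1.1547
    cross y-line → (4,7), t=0.3002
    cross x-line → (5,7), t=0.6600
    cross y-line → (5,6), t=1.4549
    cross y-line → (5,5), t=2.6096
    cross x-line → (6,5), t=2.6600
    cross y-line → (6,4), t=3.7643
    cross x-line → (7,4), t=4.6600 (wall)
  → r_2 = 4.6600
beam 3: φ=0°, α=345°
  d=(0.9659,-0.2588)  start (4,8)  tX=0.3416 tY=1.0046  stride 1/|dx|=1.0353 1/|dy|=3.8637
    cross x-line → (5,8), t=0.3416 (wall)
  → r_3 = 0.3416
beam 4: φ=45°, α=30°
  d=(0.8660,0.5000)  start (4,8)  tX=0.3811 tY=1.4800  stride 1/|dx|=1.1547 1/|dy|=2.0000
    cross x-line → (5,8), t=0.3811 (wall)
  → r_4 = 0.3811
beam 5: φ=90°, α=75°
  d=(0.2588,0.9659)  start (4,8)  tX=1.2750 tY=0.7661  stride 1/|dx|=3.8637 1/|dy|=1.0353
    cross y-line → (4,9), t=0.7661 (wall)
  → r_5 = 0.7661

ranges = [7.5161, 4.6600, 0.3416, 0.3811, 0.7661]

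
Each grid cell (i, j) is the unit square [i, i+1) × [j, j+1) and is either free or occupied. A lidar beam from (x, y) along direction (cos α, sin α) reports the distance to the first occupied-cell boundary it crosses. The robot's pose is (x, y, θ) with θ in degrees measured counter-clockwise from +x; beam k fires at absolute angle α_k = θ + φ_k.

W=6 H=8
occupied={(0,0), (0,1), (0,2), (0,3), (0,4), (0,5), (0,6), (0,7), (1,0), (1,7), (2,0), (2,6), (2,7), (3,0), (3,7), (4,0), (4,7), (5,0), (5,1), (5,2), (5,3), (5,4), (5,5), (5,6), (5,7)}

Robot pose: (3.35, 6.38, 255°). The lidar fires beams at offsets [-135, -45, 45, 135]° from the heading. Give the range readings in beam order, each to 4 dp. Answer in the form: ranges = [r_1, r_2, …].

ranges = [0.7000, 0.4041, 3.3000, 1.2400]

beam 1: φ=-135°, α=120°
  cosα=-0.5000 sinα=0.8660 | (3,6) | tMaxX 0.7000 tMaxY 0.7159 | tΔX 2.0000 tΔY 1.1547
    t=0.7000 [x] (2,6) — stop
  → r_1 = 0.7000
beam 2: φ=-45°, α=210°
  cosα=-0.8660 sinα=-0.5000 | (3,6) | tMaxX 0.4041 tMaxY 0.7600 | tΔX 1.1547 tΔY 2.0000
    t=0.4041 [x] (2,6) — stop
  → r_2 = 0.4041
beam 3: φ=45°, α=300°
  cosα=0.5000 sinα=-0.8660 | (3,6) | tMaxX 1.3000 tMaxY 0.4388 | tΔX 2.0000 tΔY 1.1547
    t=0.4388 [y] (3,5)
    t=1.3000 [x] (4,5)
    t=1.5935 [y] (4,4)
    t=2.7482 [y] (4,3)
    t=3.3000 [x] (5,3) — stop
  → r_3 = 3.3000
beam 4: φ=135°, α=30°
  cosα=0.8660 sinα=0.5000 | (3,6) | tMaxX 0.7506 tMaxY 1.2400 | tΔX 1.1547 tΔY 2.0000
    t=0.7506 [x] (4,6)
    t=1.2400 [y] (4,7) — stop
  → r_4 = 1.2400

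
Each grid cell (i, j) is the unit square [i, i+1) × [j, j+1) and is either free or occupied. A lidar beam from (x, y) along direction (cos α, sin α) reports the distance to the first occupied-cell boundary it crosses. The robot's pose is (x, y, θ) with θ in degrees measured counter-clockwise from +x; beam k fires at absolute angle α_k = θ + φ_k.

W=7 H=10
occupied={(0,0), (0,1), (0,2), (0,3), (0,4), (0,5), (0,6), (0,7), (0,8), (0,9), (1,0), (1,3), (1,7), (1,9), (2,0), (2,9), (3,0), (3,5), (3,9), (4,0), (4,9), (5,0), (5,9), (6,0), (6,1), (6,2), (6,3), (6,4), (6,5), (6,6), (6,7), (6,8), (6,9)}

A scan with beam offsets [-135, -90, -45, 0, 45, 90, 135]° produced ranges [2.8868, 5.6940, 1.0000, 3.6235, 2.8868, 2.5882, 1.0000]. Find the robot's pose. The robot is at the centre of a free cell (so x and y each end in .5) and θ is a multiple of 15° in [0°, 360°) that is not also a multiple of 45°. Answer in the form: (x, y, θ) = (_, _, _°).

(x, y, θ) = (2.5, 6.5, 15°)

The pose lattice has 37·16 = 592 candidates. Test each by forward raycasting.
  (3.5, 1.5, 330°): beam 1 = 1.9319 ≠ 2.8868 ✗
  (3.5, 6.5, 30°): beam 1 = 0.5176 ≠ 2.8868 ✗
  (5.5, 8.5, 255°): beam 1 = 0.5774 ≠ 2.8868 ✗
  (2.5, 8.5, 60°): beam 1 = 2.5882 ≠ 2.8868 ✗
  (1.5, 6.5, 15°): beam 1 = 1.0000 ≠ 2.8868 ✗
  …
  (2.5, 6.5, 15°): r_1=2.8868, r_2=5.6940, r_3=1.0000, r_4=3.6235, r_5=2.8868, r_6=2.5882, r_7=1.0000 — all match ✓
Only this pose fits every beam.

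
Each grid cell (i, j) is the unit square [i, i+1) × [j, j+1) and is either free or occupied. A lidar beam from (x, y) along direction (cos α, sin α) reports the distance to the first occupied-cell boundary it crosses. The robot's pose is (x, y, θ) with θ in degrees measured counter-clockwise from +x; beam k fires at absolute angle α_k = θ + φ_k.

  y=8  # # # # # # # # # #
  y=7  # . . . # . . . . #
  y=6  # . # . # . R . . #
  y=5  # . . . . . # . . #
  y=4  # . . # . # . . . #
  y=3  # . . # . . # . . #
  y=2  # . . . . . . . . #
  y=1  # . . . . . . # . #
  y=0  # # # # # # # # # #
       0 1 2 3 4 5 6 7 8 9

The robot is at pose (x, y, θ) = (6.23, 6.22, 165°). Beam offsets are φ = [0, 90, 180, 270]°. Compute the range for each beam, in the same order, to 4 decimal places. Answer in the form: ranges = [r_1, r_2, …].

ranges = [1.2734, 0.2278, 2.8677, 1.8428]

beam 1: φ=0°, α=165°
  d=(-0.9659,0.2588)  start (6,6)  tX=0.2381 tY=3.0137  stride 1/|dx|=1.0353 1/|dy|=3.8637
    cross x-line → (5,6), t=0.2381
    cross x-line → (4,6), t=1.2734 (wall)
  → r_1 = 1.2734
beam 2: φ=90°, α=255°
  d=(-0.2588,-0.9659)  start (6,6)  tX=0.8887 tY=0.2278  stride 1/|dx|=3.8637 1/|dy|=1.0353
    cross y-line → (6,5), t=0.2278 (wall)
  → r_2 = 0.2278
beam 3: φ=180°, α=345°
  d=(0.9659,-0.2588)  start (6,6)  tX=0.7972 tY=0.8500  stride 1/|dx|=1.0353 1/|dy|=3.8637
    cross x-line → (7,6), t=0.7972
    cross y-line → (7,5), t=0.8500
    cross x-line → (8,5), t=1.8324
    cross x-line → (9,5), t=2.8677 (wall)
  → r_3 = 2.8677
beam 4: φ=270°, α=75°
  d=(0.2588,0.9659)  start (6,6)  tX=2.9751 tY=0.8075  stride 1/|dx|=3.8637 1/|dy|=1.0353
    cross y-line → (6,7), t=0.8075
    cross y-line → (6,8), t=1.8428 (wall)
  → r_4 = 1.8428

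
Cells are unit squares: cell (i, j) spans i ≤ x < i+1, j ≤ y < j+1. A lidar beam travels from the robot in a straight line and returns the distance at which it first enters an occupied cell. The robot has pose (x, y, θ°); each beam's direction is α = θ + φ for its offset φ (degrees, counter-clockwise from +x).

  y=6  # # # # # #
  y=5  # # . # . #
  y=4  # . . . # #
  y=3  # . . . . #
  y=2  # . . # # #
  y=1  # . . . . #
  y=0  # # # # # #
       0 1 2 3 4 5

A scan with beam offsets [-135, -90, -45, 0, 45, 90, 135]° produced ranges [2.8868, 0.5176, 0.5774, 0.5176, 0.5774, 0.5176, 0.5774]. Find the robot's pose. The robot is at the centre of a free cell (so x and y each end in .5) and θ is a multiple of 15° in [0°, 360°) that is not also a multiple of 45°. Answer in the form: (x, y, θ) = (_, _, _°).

Candidates: 15 free-cell centres × 16 headings = 240 poses. Raycast each; keep the one whose scan matches to 4 dp.
  (2.5, 4.5, 345°): beam 1 = 1.7321 ≠ 2.8868 ✗
  (3.5, 3.5, 75°): beam 1 = 0.5774 ≠ 2.8868 ✗
  (1.5, 1.5, 255°): beam 1 = 1.0000 ≠ 2.8868 ✗
  (2.5, 1.5, 210°): beam 1 = 3.6235 ≠ 2.8868 ✗
  …
  (2.5, 5.5, 75°): r_1=2.8868, r_2=0.5176, r_3=0.5774, r_4=0.5176, r_5=0.5774, r_6=0.5176, r_7=0.5774 — all match ✓
Only this pose fits every beam.

(x, y, θ) = (2.5, 5.5, 75°)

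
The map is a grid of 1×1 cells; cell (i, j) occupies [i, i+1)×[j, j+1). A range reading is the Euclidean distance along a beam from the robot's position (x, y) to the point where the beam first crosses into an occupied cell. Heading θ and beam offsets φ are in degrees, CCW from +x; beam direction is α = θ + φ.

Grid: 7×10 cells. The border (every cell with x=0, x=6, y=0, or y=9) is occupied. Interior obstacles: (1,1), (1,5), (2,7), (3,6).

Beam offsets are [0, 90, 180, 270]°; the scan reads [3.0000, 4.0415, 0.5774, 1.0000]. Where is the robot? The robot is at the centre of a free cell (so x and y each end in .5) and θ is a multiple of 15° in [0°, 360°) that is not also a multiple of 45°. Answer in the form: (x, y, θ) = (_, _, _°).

(x, y, θ) = (4.5, 1.5, 60°)

Candidates: 36 free-cell centres × 16 headings = 576 poses. Raycast each; keep the one whose scan matches to 4 dp.
  (1.5, 8.5, 30°): beam 1 = 1.0000 ≠ 3.0000 ✗
  (5.5, 4.5, 195°): beam 1 = 4.6587 ≠ 3.0000 ✗
  (5.5, 6.5, 195°): beam 1 = 1.5529 ≠ 3.0000 ✗
  (5.5, 7.5, 255°): beam 1 = 6.7293 ≠ 3.0000 ✗
  …
  (4.5, 1.5, 60°): r_1=3.0000, r_2=4.0415, r_3=0.5774, r_4=1.0000 — all match ✓
Unique over the lattice → pose = (4.5, 1.5, 60°).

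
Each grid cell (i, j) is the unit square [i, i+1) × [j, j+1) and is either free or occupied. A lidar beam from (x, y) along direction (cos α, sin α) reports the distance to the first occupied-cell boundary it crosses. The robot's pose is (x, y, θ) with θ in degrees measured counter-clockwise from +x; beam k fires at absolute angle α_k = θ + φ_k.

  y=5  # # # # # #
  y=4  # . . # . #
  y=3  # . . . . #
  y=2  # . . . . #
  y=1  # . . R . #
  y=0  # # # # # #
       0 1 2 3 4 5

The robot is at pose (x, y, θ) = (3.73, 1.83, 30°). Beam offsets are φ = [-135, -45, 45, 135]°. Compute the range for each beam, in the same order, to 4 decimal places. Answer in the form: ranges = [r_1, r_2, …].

ranges = [0.8593, 1.3148, 3.2818, 2.8263]

beam 1: φ=-135°, α=255°
  direction (-0.2588, -0.9659); cell (3,1); t to first gridline: x 2.8205, y 0.8593 (then +3.8637 / +1.0353)
    (3,0) via y @ 0.8593  # hit
  → r_1 = 0.8593
beam 2: φ=-45°, α=345°
  direction (0.9659, -0.2588); cell (3,1); t to first gridline: x 0.2795, y 3.2069 (then +1.0353 / +3.8637)
    (4,1) via x @ 0.2795
    (5,1) via x @ 1.3148  # hit
  → r_2 = 1.3148
beam 3: φ=45°, α=75°
  direction (0.2588, 0.9659); cell (3,1); t to first gridline: x 1.0432, y 0.1760 (then +3.8637 / +1.0353)
    (3,2) via y @ 0.1760
    (4,2) via x @ 1.0432
    (4,3) via y @ 1.2113
    (4,4) via y @ 2.2465
    (4,5) via y @ 3.2818  # hit
  → r_3 = 3.2818
beam 4: φ=135°, α=165°
  direction (-0.9659, 0.2588); cell (3,1); t to first gridline: x 0.7558, y 0.6568 (then +1.0353 / +3.8637)
    (3,2) via y @ 0.6568
    (2,2) via x @ 0.7558
    (1,2) via x @ 1.7910
    (0,2) via x @ 2.8263  # hit
  → r_4 = 2.8263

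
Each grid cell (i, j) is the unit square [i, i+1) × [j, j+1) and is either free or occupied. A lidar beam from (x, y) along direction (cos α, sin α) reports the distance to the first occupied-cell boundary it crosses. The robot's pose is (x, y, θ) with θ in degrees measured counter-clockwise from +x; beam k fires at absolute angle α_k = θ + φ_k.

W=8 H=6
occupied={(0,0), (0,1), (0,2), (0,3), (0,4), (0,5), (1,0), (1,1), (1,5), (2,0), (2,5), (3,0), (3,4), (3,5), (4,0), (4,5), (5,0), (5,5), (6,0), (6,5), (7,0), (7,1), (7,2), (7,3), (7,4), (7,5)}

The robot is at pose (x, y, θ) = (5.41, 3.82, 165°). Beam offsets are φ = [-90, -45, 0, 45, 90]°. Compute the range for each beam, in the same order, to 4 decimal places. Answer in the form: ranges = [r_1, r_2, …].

ranges = [1.2216, 1.3625, 1.4597, 3.9375, 2.9195]

beam 1: φ=-90°, α=75°
  direction (0.2588, 0.9659); cell (5,3); t to first gridline: x 2.2796, y 0.1863 (then +3.8637 / +1.0353)
    (5,4) via y @ 0.1863
    (5,5) via y @ 1.2216  # hit
  → r_1 = 1.2216
beam 2: φ=-45°, α=120°
  direction (-0.5000, 0.8660); cell (5,3); t to first gridline: x 0.8200, y 0.2078 (then +2.0000 / +1.1547)
    (5,4) via y @ 0.2078
    (4,4) via x @ 0.8200
    (4,5) via y @ 1.3625  # hit
  → r_2 = 1.3625
beam 3: φ=0°, α=165°
  direction (-0.9659, 0.2588); cell (5,3); t to first gridline: x 0.4245, y 0.6955 (then +1.0353 / +3.8637)
    (4,3) via x @ 0.4245
    (4,4) via y @ 0.6955
    (3,4) via x @ 1.4597  # hit
  → r_3 = 1.4597
beam 4: φ=45°, α=210°
  direction (-0.8660, -0.5000); cell (5,3); t to first gridline: x 0.4734, y 1.6400 (then +1.1547 / +2.0000)
    (4,3) via x @ 0.4734
    (3,3) via x @ 1.6281
    (3,2) via y @ 1.6400
    (2,2) via x @ 2.7828
    (2,1) via y @ 3.6400
    (1,1) via x @ 3.9375  # hit
  → r_4 = 3.9375
beam 5: φ=90°, α=255°
  direction (-0.2588, -0.9659); cell (5,3); t to first gridline: x 1.5841, y 0.8489 (then +3.8637 / +1.0353)
    (5,2) via y @ 0.8489
    (4,2) via x @ 1.5841
    (4,1) via y @ 1.8842
    (4,0) via y @ 2.9195  # hit
  → r_5 = 2.9195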